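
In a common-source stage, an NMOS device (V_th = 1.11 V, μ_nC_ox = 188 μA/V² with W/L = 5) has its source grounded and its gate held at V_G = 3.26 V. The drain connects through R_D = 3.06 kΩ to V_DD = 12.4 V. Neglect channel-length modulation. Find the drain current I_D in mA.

I_D = 2.17 mA

V_GS = V_G = 3.26 V, so V_ov = 3.26 − 1.11 = 2.15 V.
k_n = μ_nC_ox · (W/L) = 0.94 mA/V².
Assume saturation: I_D = ½ k_n V_ov² = 0.5 × 0.94 × 2.15² = 2.17 mA, giving V_DS = V_DD − I_D R_D = 12.4 − 2.17 × 3.06 = 5.75 V.
V_DS = 5.75 V ≥ V_ov = 2.15 V, confirming saturation.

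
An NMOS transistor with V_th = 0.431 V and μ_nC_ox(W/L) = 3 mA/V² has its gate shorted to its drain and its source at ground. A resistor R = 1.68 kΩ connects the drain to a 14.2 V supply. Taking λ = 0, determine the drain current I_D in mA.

With gate tied to drain, V_GS = V_DS ≥ V_GS − V_th, so the device is in saturation.
KCL at the drain: ½ k_n (V_GS − V_th)² = (V_DD − V_GS)/R.
Let x = V_GS − 0.431. Then 2.52 x² + x − 13.77 = 0, giving x = 2.15 V (positive root), so V_GS = 2.58 V.
I_D = (V_DD − V_GS)/R = (14.2 − 2.58) / 1.68 = 6.92 mA.

I_D = 6.92 mA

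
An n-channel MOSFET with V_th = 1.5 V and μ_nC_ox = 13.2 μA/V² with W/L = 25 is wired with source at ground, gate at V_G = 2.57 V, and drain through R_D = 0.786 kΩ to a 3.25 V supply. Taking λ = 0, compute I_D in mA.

I_D = 0.189 mA

V_GS = V_G = 2.57 V, so V_ov = 2.57 − 1.5 = 1.07 V.
k_n = μ_nC_ox · (W/L) = 0.33 mA/V².
Assume saturation: I_D = ½ k_n V_ov² = 0.5 × 0.33 × 1.07² = 0.189 mA, giving V_DS = V_DD − I_D R_D = 3.25 − 0.189 × 0.786 = 3.1 V.
V_DS = 3.1 V ≥ V_ov = 1.07 V, confirming saturation.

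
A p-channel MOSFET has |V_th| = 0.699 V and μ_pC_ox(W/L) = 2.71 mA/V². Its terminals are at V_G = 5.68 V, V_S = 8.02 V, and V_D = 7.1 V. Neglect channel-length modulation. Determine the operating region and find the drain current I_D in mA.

V_SG = V_S − V_G = 8.02 − 5.68 = 2.34 V; V_SD = V_S − V_D = 8.02 − 7.1 = 0.92 V.
V_ov = V_SG − |V_th| = 2.34 − 0.699 = 1.64 V.
Since V_SD = 0.92 V < V_ov = 1.64 V, the device is in the triode region.
I_D = k_p [V_ov · V_SD − ½ V_SD²] = 2.71 × [1.64 × 0.92 − 0.5 × 0.92²] = 2.94 mA.

Triode; I_D = 2.94 mA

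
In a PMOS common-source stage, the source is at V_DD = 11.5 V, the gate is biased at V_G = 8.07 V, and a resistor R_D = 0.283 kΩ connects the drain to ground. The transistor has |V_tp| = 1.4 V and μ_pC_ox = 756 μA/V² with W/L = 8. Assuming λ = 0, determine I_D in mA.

V_SG = V_DD − V_G = 11.5 − 8.07 = 3.43 V, so V_ov = 3.43 − 1.4 = 2.03 V.
k_p = μ_pC_ox · (W/L) = 6.048 mA/V².
Assume saturation: I_D = ½ k_p V_ov² = 0.5 × 6.048 × 2.03² = 12.5 mA, giving V_SD = V_DD − I_D R_D = 11.5 − 12.5 × 0.283 = 7.97 V.
V_SD = 7.97 V ≥ V_ov = 2.03 V, confirming saturation.

I_D = 12.5 mA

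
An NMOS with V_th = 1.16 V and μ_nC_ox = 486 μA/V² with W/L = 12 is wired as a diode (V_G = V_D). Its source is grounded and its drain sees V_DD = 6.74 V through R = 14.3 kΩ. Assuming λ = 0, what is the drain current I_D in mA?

With gate tied to drain, V_GS = V_DS ≥ V_GS − V_th, so the device is in saturation.
k_n = μ_nC_ox · (W/L) = 5.832 mA/V².
KCL at the drain: ½ k_n (V_GS − V_th)² = (V_DD − V_GS)/R.
Let x = V_GS − 1.16. Then 41.7 x² + x − 5.58 = 0, giving x = 0.354 V (positive root), so V_GS = 1.51 V.
I_D = (V_DD − V_GS)/R = (6.74 − 1.51) / 14.3 = 0.365 mA.

I_D = 0.365 mA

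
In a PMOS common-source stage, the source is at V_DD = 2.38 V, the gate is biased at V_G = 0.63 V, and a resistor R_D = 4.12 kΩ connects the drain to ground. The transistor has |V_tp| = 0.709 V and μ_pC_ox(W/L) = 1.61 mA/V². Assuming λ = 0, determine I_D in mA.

V_SG = V_DD − V_G = 2.38 − 0.63 = 1.75 V, so V_ov = 1.75 − 0.709 = 1.04 V.
Assume saturation: I_D = ½ k_p V_ov² = 0.5 × 1.61 × 1.04² = 0.872 mA, giving V_SD = V_DD − I_D R_D = 2.38 − 0.872 × 4.12 = -1.21 V.
But -1.21 V < V_ov = 1.04 V, so the device is actually in triode.
In triode I_D = k_p[V_ov V_SD − ½ V_SD²] and I_D = (V_DD − V_SD)/R_D. Equating: 3.32 V_SD² − 7.905 V_SD + 2.38 = 0, giving V_SD = 0.353 V (the root below V_ov).
I_D = (2.38 − 0.353) / 4.12 = 0.492 mA.

I_D = 0.492 mA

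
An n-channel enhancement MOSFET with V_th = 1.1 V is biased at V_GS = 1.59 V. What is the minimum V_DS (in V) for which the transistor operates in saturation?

The boundary between triode and saturation is V_DS = V_GS − V_th = V_ov.
V_ov = 1.59 − 1.1 = 0.49 V.

V_DS,sat = 0.490 V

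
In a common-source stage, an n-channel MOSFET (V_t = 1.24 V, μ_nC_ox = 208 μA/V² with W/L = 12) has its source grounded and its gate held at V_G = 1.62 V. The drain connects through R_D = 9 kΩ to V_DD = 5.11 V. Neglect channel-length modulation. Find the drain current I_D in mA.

V_GS = V_G = 1.62 V, so V_ov = 1.62 − 1.24 = 0.38 V.
k_n = μ_nC_ox · (W/L) = 2.496 mA/V².
Assume saturation: I_D = ½ k_n V_ov² = 0.5 × 2.496 × 0.38² = 0.18 mA, giving V_DS = V_DD − I_D R_D = 5.11 − 0.18 × 9 = 3.49 V.
V_DS = 3.49 V ≥ V_ov = 0.38 V, confirming saturation.

I_D = 0.180 mA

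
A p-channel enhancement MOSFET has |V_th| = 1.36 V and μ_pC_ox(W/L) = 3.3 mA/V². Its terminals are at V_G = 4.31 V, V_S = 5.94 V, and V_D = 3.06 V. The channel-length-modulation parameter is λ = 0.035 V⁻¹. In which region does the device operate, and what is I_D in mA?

V_SG = V_S − V_G = 5.94 − 4.31 = 1.63 V; V_SD = V_S − V_D = 5.94 − 3.06 = 2.88 V.
V_ov = V_SG − |V_th| = 1.63 − 1.36 = 0.27 V.
Since V_SD = 2.88 V ≥ V_ov = 0.27 V, the device is in saturation.
I_D = ½ k_p V_ov² (1 + λ V_SD) = 0.5 × 3.3 × 0.27² × (1 + 0.035 × 2.88) = 0.132 mA.

Saturation; I_D = 0.132 mA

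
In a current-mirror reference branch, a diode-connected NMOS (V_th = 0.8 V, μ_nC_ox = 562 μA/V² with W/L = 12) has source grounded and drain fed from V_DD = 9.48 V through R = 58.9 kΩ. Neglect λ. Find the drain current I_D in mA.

I_D = 0.144 mA

With gate tied to drain, V_GS = V_DS ≥ V_GS − V_th, so the device is in saturation.
k_n = μ_nC_ox · (W/L) = 6.744 mA/V².
KCL at the drain: ½ k_n (V_GS − V_th)² = (V_DD − V_GS)/R.
Let x = V_GS − 0.8. Then 199 x² + x − 8.68 = 0, giving x = 0.207 V (positive root), so V_GS = 1.01 V.
I_D = (V_DD − V_GS)/R = (9.48 − 1.01) / 58.9 = 0.144 mA.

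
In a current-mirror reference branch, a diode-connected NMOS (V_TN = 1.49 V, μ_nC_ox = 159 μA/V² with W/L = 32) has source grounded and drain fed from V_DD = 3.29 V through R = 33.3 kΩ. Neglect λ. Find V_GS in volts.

V_GS = 1.63 V

With gate tied to drain, V_GS = V_DS ≥ V_GS − V_TN, so the device is in saturation.
k_n = μ_nC_ox · (W/L) = 5.088 mA/V².
KCL at the drain: ½ k_n (V_GS − V_TN)² = (V_DD − V_GS)/R.
Let x = V_GS − 1.49. Then 84.7 x² + x − 1.8 = 0, giving x = 0.14 V (positive root), so V_GS = 1.63 V.
I_D = (V_DD − V_GS)/R = (3.29 − 1.63) / 33.3 = 0.0499 mA.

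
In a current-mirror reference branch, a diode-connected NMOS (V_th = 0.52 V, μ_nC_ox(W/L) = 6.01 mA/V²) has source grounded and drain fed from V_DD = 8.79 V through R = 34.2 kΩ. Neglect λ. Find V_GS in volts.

V_GS = 0.799 V

With gate tied to drain, V_GS = V_DS ≥ V_GS − V_th, so the device is in saturation.
KCL at the drain: ½ k_n (V_GS − V_th)² = (V_DD − V_GS)/R.
Let x = V_GS − 0.52. Then 103 x² + x − 8.27 = 0, giving x = 0.279 V (positive root), so V_GS = 0.799 V.
I_D = (V_DD − V_GS)/R = (8.79 − 0.799) / 34.2 = 0.234 mA.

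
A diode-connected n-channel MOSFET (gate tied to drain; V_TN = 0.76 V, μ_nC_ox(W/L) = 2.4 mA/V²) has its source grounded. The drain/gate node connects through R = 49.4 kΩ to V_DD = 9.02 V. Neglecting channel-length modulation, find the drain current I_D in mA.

With gate tied to drain, V_GS = V_DS ≥ V_GS − V_TN, so the device is in saturation.
KCL at the drain: ½ k_n (V_GS − V_TN)² = (V_DD − V_GS)/R.
Let x = V_GS − 0.76. Then 59.3 x² + x − 8.26 = 0, giving x = 0.365 V (positive root), so V_GS = 1.12 V.
I_D = (V_DD − V_GS)/R = (9.02 − 1.12) / 49.4 = 0.16 mA.

I_D = 0.160 mA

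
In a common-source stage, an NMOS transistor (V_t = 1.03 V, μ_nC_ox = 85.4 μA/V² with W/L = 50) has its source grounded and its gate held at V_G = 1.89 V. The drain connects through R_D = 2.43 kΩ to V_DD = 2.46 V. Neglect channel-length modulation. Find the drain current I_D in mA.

V_GS = V_G = 1.89 V, so V_ov = 1.89 − 1.03 = 0.86 V.
k_n = μ_nC_ox · (W/L) = 4.27 mA/V².
Assume saturation: I_D = ½ k_n V_ov² = 0.5 × 4.27 × 0.86² = 1.58 mA, giving V_DS = V_DD − I_D R_D = 2.46 − 1.58 × 2.43 = -1.38 V.
But -1.38 V < V_ov = 0.86 V, so the device is actually in triode.
In triode I_D = k_n[V_ov V_DS − ½ V_DS²] and I_D = (V_DD − V_DS)/R_D. Equating: 5.19 V_DS² − 9.923 V_DS + 2.46 = 0, giving V_DS = 0.293 V (the root below V_ov).
I_D = (2.46 − 0.293) / 2.43 = 0.892 mA.

I_D = 0.892 mA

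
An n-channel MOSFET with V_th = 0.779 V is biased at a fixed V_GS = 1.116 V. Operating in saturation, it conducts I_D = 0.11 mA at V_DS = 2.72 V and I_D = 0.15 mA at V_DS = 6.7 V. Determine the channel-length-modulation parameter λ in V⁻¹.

With V_GS fixed, I_D ∝ (1 + λ V_DS) in saturation, so I_D2/I_D1 = (1 + λ V_DS2)/(1 + λ V_DS1).
0.15/0.11 = 1.364 = (1 + 6.7 λ)/(1 + 2.72 λ).
Solving: λ (I_D1 V_DS2 − I_D2 V_DS1) = I_D2 − I_D1, so λ = (0.15 − 0.11) / (0.11 × 6.7 − 0.15 × 2.72) = 0.04 / 0.329 = 0.122 V⁻¹.

λ = 0.122 V⁻¹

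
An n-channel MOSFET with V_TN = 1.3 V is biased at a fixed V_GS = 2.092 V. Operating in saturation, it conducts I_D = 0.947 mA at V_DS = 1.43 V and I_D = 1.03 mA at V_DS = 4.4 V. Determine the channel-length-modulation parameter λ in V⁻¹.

With V_GS fixed, I_D ∝ (1 + λ V_DS) in saturation, so I_D2/I_D1 = (1 + λ V_DS2)/(1 + λ V_DS1).
1.03/0.947 = 1.088 = (1 + 4.4 λ)/(1 + 1.43 λ).
Solving: λ (I_D1 V_DS2 − I_D2 V_DS1) = I_D2 − I_D1, so λ = (1.03 − 0.947) / (0.947 × 4.4 − 1.03 × 1.43) = 0.083 / 2.69 = 0.0308 V⁻¹.

λ = 0.0308 V⁻¹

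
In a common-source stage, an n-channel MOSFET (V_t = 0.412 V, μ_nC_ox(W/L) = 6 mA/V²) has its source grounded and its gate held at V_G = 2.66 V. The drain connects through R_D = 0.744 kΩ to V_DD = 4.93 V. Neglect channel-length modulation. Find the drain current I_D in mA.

I_D = 5.96 mA

V_GS = V_G = 2.66 V, so V_ov = 2.66 − 0.412 = 2.25 V.
Assume saturation: I_D = ½ k_n V_ov² = 0.5 × 6 × 2.25² = 15.2 mA, giving V_DS = V_DD − I_D R_D = 4.93 − 15.2 × 0.744 = -6.35 V.
But -6.35 V < V_ov = 2.25 V, so the device is actually in triode.
In triode I_D = k_n[V_ov V_DS − ½ V_DS²] and I_D = (V_DD − V_DS)/R_D. Equating: 2.23 V_DS² − 11.04 V_DS + 4.93 = 0, giving V_DS = 0.497 V (the root below V_ov).
I_D = (4.93 − 0.497) / 0.744 = 5.96 mA.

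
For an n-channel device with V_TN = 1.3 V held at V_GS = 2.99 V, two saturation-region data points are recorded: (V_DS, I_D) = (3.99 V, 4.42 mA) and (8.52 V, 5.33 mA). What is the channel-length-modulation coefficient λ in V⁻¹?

With V_GS fixed, I_D ∝ (1 + λ V_DS) in saturation, so I_D2/I_D1 = (1 + λ V_DS2)/(1 + λ V_DS1).
5.33/4.42 = 1.206 = (1 + 8.52 λ)/(1 + 3.99 λ).
Solving: λ (I_D1 V_DS2 − I_D2 V_DS1) = I_D2 − I_D1, so λ = (5.33 − 4.42) / (4.42 × 8.52 − 5.33 × 3.99) = 0.91 / 16.4 = 0.0555 V⁻¹.

λ = 0.0555 V⁻¹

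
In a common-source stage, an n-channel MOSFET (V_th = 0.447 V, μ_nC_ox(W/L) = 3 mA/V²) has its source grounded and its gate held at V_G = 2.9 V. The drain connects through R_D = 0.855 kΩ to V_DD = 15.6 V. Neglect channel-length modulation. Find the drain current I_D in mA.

I_D = 9.03 mA

V_GS = V_G = 2.9 V, so V_ov = 2.9 − 0.447 = 2.45 V.
Assume saturation: I_D = ½ k_n V_ov² = 0.5 × 3 × 2.45² = 9.03 mA, giving V_DS = V_DD − I_D R_D = 15.6 − 9.03 × 0.855 = 7.88 V.
V_DS = 7.88 V ≥ V_ov = 2.45 V, confirming saturation.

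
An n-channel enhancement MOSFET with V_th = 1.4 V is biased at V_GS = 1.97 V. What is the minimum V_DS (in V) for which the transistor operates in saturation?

V_DS,sat = 0.570 V

The boundary between triode and saturation is V_DS = V_GS − V_th = V_ov.
V_ov = 1.97 − 1.4 = 0.57 V.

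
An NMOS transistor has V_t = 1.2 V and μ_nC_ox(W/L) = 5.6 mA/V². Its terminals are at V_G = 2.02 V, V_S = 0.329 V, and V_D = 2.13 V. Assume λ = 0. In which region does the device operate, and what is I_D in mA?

Saturation; I_D = 0.675 mA

V_GS = V_G − V_S = 2.02 − 0.329 = 1.69 V; V_DS = V_D − V_S = 2.13 − 0.329 = 1.8 V.
V_ov = V_GS − V_t = 1.69 − 1.2 = 0.491 V.
Since V_DS = 1.8 V ≥ V_ov = 0.491 V, the device is in saturation.
I_D = ½ k_n V_ov² = 0.5 × 5.6 × 0.491² = 0.675 mA.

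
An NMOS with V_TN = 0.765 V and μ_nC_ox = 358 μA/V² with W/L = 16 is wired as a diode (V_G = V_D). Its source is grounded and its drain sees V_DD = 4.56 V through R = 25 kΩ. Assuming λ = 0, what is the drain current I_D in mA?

With gate tied to drain, V_GS = V_DS ≥ V_GS − V_TN, so the device is in saturation.
k_n = μ_nC_ox · (W/L) = 5.728 mA/V².
KCL at the drain: ½ k_n (V_GS − V_TN)² = (V_DD − V_GS)/R.
Let x = V_GS − 0.765. Then 71.6 x² + x − 3.795 = 0, giving x = 0.223 V (positive root), so V_GS = 0.988 V.
I_D = (V_DD − V_GS)/R = (4.56 − 0.988) / 25 = 0.143 mA.

I_D = 0.143 mA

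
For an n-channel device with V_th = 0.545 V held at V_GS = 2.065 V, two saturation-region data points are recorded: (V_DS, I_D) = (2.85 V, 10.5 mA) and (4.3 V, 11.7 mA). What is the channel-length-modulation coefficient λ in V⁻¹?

λ = 0.102 V⁻¹

With V_GS fixed, I_D ∝ (1 + λ V_DS) in saturation, so I_D2/I_D1 = (1 + λ V_DS2)/(1 + λ V_DS1).
11.7/10.5 = 1.114 = (1 + 4.3 λ)/(1 + 2.85 λ).
Solving: λ (I_D1 V_DS2 − I_D2 V_DS1) = I_D2 − I_D1, so λ = (11.7 − 10.5) / (10.5 × 4.3 − 11.7 × 2.85) = 1.2 / 11.8 = 0.102 V⁻¹.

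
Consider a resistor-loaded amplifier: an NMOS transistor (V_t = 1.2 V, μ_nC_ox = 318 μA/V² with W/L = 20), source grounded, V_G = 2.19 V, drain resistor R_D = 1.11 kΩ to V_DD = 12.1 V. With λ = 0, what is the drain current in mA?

V_GS = V_G = 2.19 V, so V_ov = 2.19 − 1.2 = 0.99 V.
k_n = μ_nC_ox · (W/L) = 6.36 mA/V².
Assume saturation: I_D = ½ k_n V_ov² = 0.5 × 6.36 × 0.99² = 3.12 mA, giving V_DS = V_DD − I_D R_D = 12.1 − 3.12 × 1.11 = 8.64 V.
V_DS = 8.64 V ≥ V_ov = 0.99 V, confirming saturation.

I_D = 3.12 mA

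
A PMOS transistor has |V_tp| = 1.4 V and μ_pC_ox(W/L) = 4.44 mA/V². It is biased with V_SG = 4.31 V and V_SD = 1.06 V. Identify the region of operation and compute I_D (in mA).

Triode; I_D = 11.2 mA

V_ov = V_SG − |V_tp| = 4.31 − 1.4 = 2.91 V.
Since V_SD = 1.06 V < V_ov = 2.91 V, the device is in the triode region.
I_D = k_p [V_ov · V_SD − ½ V_SD²] = 4.44 × [2.91 × 1.06 − 0.5 × 1.06²] = 11.2 mA.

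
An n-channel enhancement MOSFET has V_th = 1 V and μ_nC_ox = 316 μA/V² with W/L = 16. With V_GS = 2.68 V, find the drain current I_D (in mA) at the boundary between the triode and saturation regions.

I_D = 7.14 mA

At the boundary V_DS = V_ov = V_GS − V_th = 2.68 − 1 = 1.68 V.
k_n = μ_nC_ox · (W/L) = 5.056 mA/V².
I_D = ½ k_n V_ov² = 0.5 × 5.056 × 1.68² = 7.14 mA.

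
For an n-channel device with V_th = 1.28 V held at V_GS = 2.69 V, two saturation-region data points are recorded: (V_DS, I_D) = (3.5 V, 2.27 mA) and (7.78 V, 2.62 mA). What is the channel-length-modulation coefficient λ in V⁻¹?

With V_GS fixed, I_D ∝ (1 + λ V_DS) in saturation, so I_D2/I_D1 = (1 + λ V_DS2)/(1 + λ V_DS1).
2.62/2.27 = 1.154 = (1 + 7.78 λ)/(1 + 3.5 λ).
Solving: λ (I_D1 V_DS2 − I_D2 V_DS1) = I_D2 − I_D1, so λ = (2.62 − 2.27) / (2.27 × 7.78 − 2.62 × 3.5) = 0.35 / 8.49 = 0.0412 V⁻¹.

λ = 0.0412 V⁻¹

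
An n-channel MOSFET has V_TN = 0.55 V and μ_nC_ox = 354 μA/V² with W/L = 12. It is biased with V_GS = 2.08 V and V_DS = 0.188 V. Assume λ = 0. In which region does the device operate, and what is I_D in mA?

Triode; I_D = 1.15 mA

k_n = μ_nC_ox · (W/L) = 4.248 mA/V².
V_ov = V_GS − V_TN = 2.08 − 0.55 = 1.53 V.
Since V_DS = 0.188 V < V_ov = 1.53 V, the device is in the triode region.
I_D = k_n [V_ov · V_DS − ½ V_DS²] = 4.248 × [1.53 × 0.188 − 0.5 × 0.188²] = 1.15 mA.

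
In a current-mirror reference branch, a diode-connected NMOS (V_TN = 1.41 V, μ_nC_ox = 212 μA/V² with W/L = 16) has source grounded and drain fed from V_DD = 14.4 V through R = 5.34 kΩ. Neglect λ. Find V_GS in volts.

With gate tied to drain, V_GS = V_DS ≥ V_GS − V_TN, so the device is in saturation.
k_n = μ_nC_ox · (W/L) = 3.392 mA/V².
KCL at the drain: ½ k_n (V_GS − V_TN)² = (V_DD − V_GS)/R.
Let x = V_GS − 1.41. Then 9.06 x² + x − 12.99 = 0, giving x = 1.14 V (positive root), so V_GS = 2.55 V.
I_D = (V_DD − V_GS)/R = (14.4 − 2.55) / 5.34 = 2.22 mA.

V_GS = 2.55 V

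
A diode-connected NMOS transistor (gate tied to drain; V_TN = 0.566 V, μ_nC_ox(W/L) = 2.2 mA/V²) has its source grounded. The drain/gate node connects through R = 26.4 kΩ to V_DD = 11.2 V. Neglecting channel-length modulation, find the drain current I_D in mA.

With gate tied to drain, V_GS = V_DS ≥ V_GS − V_TN, so the device is in saturation.
KCL at the drain: ½ k_n (V_GS − V_TN)² = (V_DD − V_GS)/R.
Let x = V_GS − 0.566. Then 29 x² + x − 10.63 = 0, giving x = 0.588 V (positive root), so V_GS = 1.15 V.
I_D = (V_DD − V_GS)/R = (11.2 − 1.15) / 26.4 = 0.381 mA.

I_D = 0.381 mA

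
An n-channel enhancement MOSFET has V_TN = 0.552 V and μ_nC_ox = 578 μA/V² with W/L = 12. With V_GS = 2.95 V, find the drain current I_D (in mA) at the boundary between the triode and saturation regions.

I_D = 19.9 mA

At the boundary V_DS = V_ov = V_GS − V_TN = 2.95 − 0.552 = 2.4 V.
k_n = μ_nC_ox · (W/L) = 6.936 mA/V².
I_D = ½ k_n V_ov² = 0.5 × 6.936 × 2.4² = 19.9 mA.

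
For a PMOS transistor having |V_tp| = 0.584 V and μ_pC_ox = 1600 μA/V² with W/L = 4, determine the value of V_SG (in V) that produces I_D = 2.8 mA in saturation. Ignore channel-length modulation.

k_p = μ_pC_ox · (W/L) = 6.4 mA/V².
In saturation I_D = ½ k_p (V_SG − |V_tp|)², so V_SG − |V_tp| = √(2 I_D / k_p) = √(2 × 2.8 / 6.4) = 0.935 V.
V_SG = 0.584 + 0.935 = 1.52 V.

V_SG = 1.52 V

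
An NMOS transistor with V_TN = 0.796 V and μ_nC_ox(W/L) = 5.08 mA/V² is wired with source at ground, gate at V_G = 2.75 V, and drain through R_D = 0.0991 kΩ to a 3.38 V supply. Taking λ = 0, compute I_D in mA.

V_GS = V_G = 2.75 V, so V_ov = 2.75 − 0.796 = 1.95 V.
Assume saturation: I_D = ½ k_n V_ov² = 0.5 × 5.08 × 1.95² = 9.7 mA, giving V_DS = V_DD − I_D R_D = 3.38 − 9.7 × 0.0991 = 2.42 V.
V_DS = 2.42 V ≥ V_ov = 1.95 V, confirming saturation.

I_D = 9.70 mA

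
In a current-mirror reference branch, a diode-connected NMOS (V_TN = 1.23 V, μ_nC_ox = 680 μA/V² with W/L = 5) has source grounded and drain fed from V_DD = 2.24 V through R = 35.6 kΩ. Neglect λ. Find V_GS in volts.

With gate tied to drain, V_GS = V_DS ≥ V_GS − V_TN, so the device is in saturation.
k_n = μ_nC_ox · (W/L) = 3.4 mA/V².
KCL at the drain: ½ k_n (V_GS − V_TN)² = (V_DD − V_GS)/R.
Let x = V_GS − 1.23. Then 60.5 x² + x − 1.01 = 0, giving x = 0.121 V (positive root), so V_GS = 1.35 V.
I_D = (V_DD − V_GS)/R = (2.24 − 1.35) / 35.6 = 0.025 mA.

V_GS = 1.35 V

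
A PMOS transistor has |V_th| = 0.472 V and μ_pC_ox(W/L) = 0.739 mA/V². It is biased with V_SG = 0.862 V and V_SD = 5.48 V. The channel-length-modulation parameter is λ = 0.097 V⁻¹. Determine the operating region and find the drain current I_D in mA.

Saturation; I_D = 0.0861 mA

V_ov = V_SG − |V_th| = 0.862 − 0.472 = 0.39 V.
Since V_SD = 5.48 V ≥ V_ov = 0.39 V, the device is in saturation.
I_D = ½ k_p V_ov² (1 + λ V_SD) = 0.5 × 0.739 × 0.39² × (1 + 0.097 × 5.48) = 0.0861 mA.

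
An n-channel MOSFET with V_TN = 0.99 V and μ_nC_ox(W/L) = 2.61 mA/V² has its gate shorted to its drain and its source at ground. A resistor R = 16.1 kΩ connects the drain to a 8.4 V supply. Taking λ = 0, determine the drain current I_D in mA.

With gate tied to drain, V_GS = V_DS ≥ V_GS − V_TN, so the device is in saturation.
KCL at the drain: ½ k_n (V_GS − V_TN)² = (V_DD − V_GS)/R.
Let x = V_GS − 0.99. Then 21 x² + x − 7.41 = 0, giving x = 0.571 V (positive root), so V_GS = 1.56 V.
I_D = (V_DD − V_GS)/R = (8.4 − 1.56) / 16.1 = 0.425 mA.

I_D = 0.425 mA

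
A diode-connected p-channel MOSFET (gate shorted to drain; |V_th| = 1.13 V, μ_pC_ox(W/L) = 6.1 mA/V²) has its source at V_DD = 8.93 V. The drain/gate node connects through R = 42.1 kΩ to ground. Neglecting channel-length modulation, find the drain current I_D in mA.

I_D = 0.180 mA

With gate tied to drain, V_SG = V_SD ≥ V_SG − |V_th|, so the device is in saturation.
KCL at the drain: ½ k_p (V_SG − |V_th|)² = (V_DD − V_SG)/R.
Let x = V_SG − 1.13. Then 128 x² + x − 7.8 = 0, giving x = 0.243 V (positive root), so V_SG = 1.37 V.
I_D = (V_DD − V_SG)/R = (8.93 − 1.37) / 42.1 = 0.18 mA.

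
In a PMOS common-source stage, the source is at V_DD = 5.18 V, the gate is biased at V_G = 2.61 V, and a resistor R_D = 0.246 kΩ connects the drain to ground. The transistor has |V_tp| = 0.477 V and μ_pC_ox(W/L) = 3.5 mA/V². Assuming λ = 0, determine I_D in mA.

V_SG = V_DD − V_G = 5.18 − 2.61 = 2.57 V, so V_ov = 2.57 − 0.477 = 2.09 V.
Assume saturation: I_D = ½ k_p V_ov² = 0.5 × 3.5 × 2.09² = 7.67 mA, giving V_SD = V_DD − I_D R_D = 5.18 − 7.67 × 0.246 = 3.29 V.
V_SD = 3.29 V ≥ V_ov = 2.09 V, confirming saturation.

I_D = 7.67 mA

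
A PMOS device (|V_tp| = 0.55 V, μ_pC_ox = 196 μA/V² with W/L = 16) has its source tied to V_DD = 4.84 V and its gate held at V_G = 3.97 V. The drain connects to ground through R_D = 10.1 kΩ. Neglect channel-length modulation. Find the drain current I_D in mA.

V_SG = V_DD − V_G = 4.84 − 3.97 = 0.87 V, so V_ov = 0.87 − 0.55 = 0.32 V.
k_p = μ_pC_ox · (W/L) = 3.136 mA/V².
Assume saturation: I_D = ½ k_p V_ov² = 0.5 × 3.136 × 0.32² = 0.161 mA, giving V_SD = V_DD − I_D R_D = 4.84 − 0.161 × 10.1 = 3.22 V.
V_SD = 3.22 V ≥ V_ov = 0.32 V, confirming saturation.

I_D = 0.161 mA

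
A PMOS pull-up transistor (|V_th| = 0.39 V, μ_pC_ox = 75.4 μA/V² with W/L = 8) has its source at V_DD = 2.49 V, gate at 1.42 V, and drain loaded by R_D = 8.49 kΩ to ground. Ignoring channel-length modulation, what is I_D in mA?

I_D = 0.139 mA

V_SG = V_DD − V_G = 2.49 − 1.42 = 1.07 V, so V_ov = 1.07 − 0.39 = 0.68 V.
k_p = μ_pC_ox · (W/L) = 0.6032 mA/V².
Assume saturation: I_D = ½ k_p V_ov² = 0.5 × 0.6032 × 0.68² = 0.139 mA, giving V_SD = V_DD − I_D R_D = 2.49 − 0.139 × 8.49 = 1.31 V.
V_SD = 1.31 V ≥ V_ov = 0.68 V, confirming saturation.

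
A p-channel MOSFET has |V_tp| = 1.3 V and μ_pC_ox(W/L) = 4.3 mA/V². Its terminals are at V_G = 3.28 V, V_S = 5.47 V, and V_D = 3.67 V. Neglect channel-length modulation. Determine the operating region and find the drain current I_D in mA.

V_SG = V_S − V_G = 5.47 − 3.28 = 2.19 V; V_SD = V_S − V_D = 5.47 − 3.67 = 1.8 V.
V_ov = V_SG − |V_tp| = 2.19 − 1.3 = 0.89 V.
Since V_SD = 1.8 V ≥ V_ov = 0.89 V, the device is in saturation.
I_D = ½ k_p V_ov² = 0.5 × 4.3 × 0.89² = 1.7 mA.

Saturation; I_D = 1.70 mA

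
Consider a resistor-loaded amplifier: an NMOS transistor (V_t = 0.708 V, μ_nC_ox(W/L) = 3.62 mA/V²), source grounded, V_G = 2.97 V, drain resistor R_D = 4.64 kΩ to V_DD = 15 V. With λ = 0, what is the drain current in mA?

V_GS = V_G = 2.97 V, so V_ov = 2.97 − 0.708 = 2.26 V.
Assume saturation: I_D = ½ k_n V_ov² = 0.5 × 3.62 × 2.26² = 9.26 mA, giving V_DS = V_DD − I_D R_D = 15 − 9.26 × 4.64 = -28 V.
But -28 V < V_ov = 2.26 V, so the device is actually in triode.
In triode I_D = k_n[V_ov V_DS − ½ V_DS²] and I_D = (V_DD − V_DS)/R_D. Equating: 8.4 V_DS² − 38.99 V_DS + 15 = 0, giving V_DS = 0.423 V (the root below V_ov).
I_D = (15 − 0.423) / 4.64 = 3.14 mA.

I_D = 3.14 mA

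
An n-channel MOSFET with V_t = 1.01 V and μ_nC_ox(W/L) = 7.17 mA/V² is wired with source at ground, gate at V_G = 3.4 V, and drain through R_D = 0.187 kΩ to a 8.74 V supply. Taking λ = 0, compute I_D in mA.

I_D = 20.5 mA

V_GS = V_G = 3.4 V, so V_ov = 3.4 − 1.01 = 2.39 V.
Assume saturation: I_D = ½ k_n V_ov² = 0.5 × 7.17 × 2.39² = 20.5 mA, giving V_DS = V_DD − I_D R_D = 8.74 − 20.5 × 0.187 = 4.91 V.
V_DS = 4.91 V ≥ V_ov = 2.39 V, confirming saturation.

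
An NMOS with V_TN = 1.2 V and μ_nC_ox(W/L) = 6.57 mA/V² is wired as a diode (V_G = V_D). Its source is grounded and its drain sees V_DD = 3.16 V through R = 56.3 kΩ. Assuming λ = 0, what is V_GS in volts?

V_GS = 1.30 V

With gate tied to drain, V_GS = V_DS ≥ V_GS − V_TN, so the device is in saturation.
KCL at the drain: ½ k_n (V_GS − V_TN)² = (V_DD − V_GS)/R.
Let x = V_GS − 1.2. Then 185 x² + x − 1.96 = 0, giving x = 0.1 V (positive root), so V_GS = 1.3 V.
I_D = (V_DD − V_GS)/R = (3.16 − 1.3) / 56.3 = 0.033 mA.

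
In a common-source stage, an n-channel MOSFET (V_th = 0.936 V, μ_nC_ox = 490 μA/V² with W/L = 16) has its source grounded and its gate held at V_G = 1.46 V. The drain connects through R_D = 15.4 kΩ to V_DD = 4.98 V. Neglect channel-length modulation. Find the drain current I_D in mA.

I_D = 0.318 mA

V_GS = V_G = 1.46 V, so V_ov = 1.46 − 0.936 = 0.524 V.
k_n = μ_nC_ox · (W/L) = 7.84 mA/V².
Assume saturation: I_D = ½ k_n V_ov² = 0.5 × 7.84 × 0.524² = 1.08 mA, giving V_DS = V_DD − I_D R_D = 4.98 − 1.08 × 15.4 = -11.6 V.
But -11.6 V < V_ov = 0.524 V, so the device is actually in triode.
In triode I_D = k_n[V_ov V_DS − ½ V_DS²] and I_D = (V_DD − V_DS)/R_D. Equating: 60.4 V_DS² − 64.27 V_DS + 4.98 = 0, giving V_DS = 0.0841 V (the root below V_ov).
I_D = (4.98 − 0.0841) / 15.4 = 0.318 mA.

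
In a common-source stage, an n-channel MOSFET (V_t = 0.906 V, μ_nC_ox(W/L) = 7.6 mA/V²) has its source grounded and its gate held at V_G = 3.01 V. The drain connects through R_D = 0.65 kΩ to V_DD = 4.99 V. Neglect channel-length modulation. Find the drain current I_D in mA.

V_GS = V_G = 3.01 V, so V_ov = 3.01 − 0.906 = 2.1 V.
Assume saturation: I_D = ½ k_n V_ov² = 0.5 × 7.6 × 2.1² = 16.8 mA, giving V_DS = V_DD − I_D R_D = 4.99 − 16.8 × 0.65 = -5.94 V.
But -5.94 V < V_ov = 2.1 V, so the device is actually in triode.
In triode I_D = k_n[V_ov V_DS − ½ V_DS²] and I_D = (V_DD − V_DS)/R_D. Equating: 2.47 V_DS² − 11.39 V_DS + 4.99 = 0, giving V_DS = 0.49 V (the root below V_ov).
I_D = (4.99 − 0.49) / 0.65 = 6.92 mA.

I_D = 6.92 mA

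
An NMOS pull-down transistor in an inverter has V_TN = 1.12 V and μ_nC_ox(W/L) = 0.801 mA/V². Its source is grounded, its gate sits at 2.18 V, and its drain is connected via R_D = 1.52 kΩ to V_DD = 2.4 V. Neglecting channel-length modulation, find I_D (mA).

V_GS = V_G = 2.18 V, so V_ov = 2.18 − 1.12 = 1.06 V.
Assume saturation: I_D = ½ k_n V_ov² = 0.5 × 0.801 × 1.06² = 0.45 mA, giving V_DS = V_DD − I_D R_D = 2.4 − 0.45 × 1.52 = 1.72 V.
V_DS = 1.72 V ≥ V_ov = 1.06 V, confirming saturation.

I_D = 0.450 mA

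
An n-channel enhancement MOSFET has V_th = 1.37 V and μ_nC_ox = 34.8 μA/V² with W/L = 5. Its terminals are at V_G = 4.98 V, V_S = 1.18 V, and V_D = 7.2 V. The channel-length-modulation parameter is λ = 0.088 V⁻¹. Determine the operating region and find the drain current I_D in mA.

Saturation; I_D = 0.786 mA

V_GS = V_G − V_S = 4.98 − 1.18 = 3.8 V; V_DS = V_D − V_S = 7.2 − 1.18 = 6.02 V.
k_n = μ_nC_ox · (W/L) = 0.174 mA/V².
V_ov = V_GS − V_th = 3.8 − 1.37 = 2.43 V.
Since V_DS = 6.02 V ≥ V_ov = 2.43 V, the device is in saturation.
I_D = ½ k_n V_ov² (1 + λ V_DS) = 0.5 × 0.174 × 2.43² × (1 + 0.088 × 6.02) = 0.786 mA.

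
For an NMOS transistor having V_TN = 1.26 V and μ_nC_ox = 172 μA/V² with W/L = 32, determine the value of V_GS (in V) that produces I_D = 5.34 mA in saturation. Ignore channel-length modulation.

V_GS = 2.65 V

k_n = μ_nC_ox · (W/L) = 5.504 mA/V².
In saturation I_D = ½ k_n (V_GS − V_TN)², so V_GS − V_TN = √(2 I_D / k_n) = √(2 × 5.34 / 5.504) = 1.39 V.
V_GS = 1.26 + 1.39 = 2.65 V.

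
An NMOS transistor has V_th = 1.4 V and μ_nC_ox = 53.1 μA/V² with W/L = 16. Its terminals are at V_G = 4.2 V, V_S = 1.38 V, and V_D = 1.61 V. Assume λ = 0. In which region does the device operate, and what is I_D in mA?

V_GS = V_G − V_S = 4.2 − 1.38 = 2.82 V; V_DS = V_D − V_S = 1.61 − 1.38 = 0.23 V.
k_n = μ_nC_ox · (W/L) = 0.8496 mA/V².
V_ov = V_GS − V_th = 2.82 − 1.4 = 1.42 V.
Since V_DS = 0.23 V < V_ov = 1.42 V, the device is in the triode region.
I_D = k_n [V_ov · V_DS − ½ V_DS²] = 0.8496 × [1.42 × 0.23 − 0.5 × 0.23²] = 0.255 mA.

Triode; I_D = 0.255 mA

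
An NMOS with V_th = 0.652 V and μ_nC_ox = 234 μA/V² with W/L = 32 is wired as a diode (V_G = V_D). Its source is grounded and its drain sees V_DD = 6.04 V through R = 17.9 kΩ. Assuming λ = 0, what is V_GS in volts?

V_GS = 0.928 V

With gate tied to drain, V_GS = V_DS ≥ V_GS − V_th, so the device is in saturation.
k_n = μ_nC_ox · (W/L) = 7.488 mA/V².
KCL at the drain: ½ k_n (V_GS − V_th)² = (V_DD − V_GS)/R.
Let x = V_GS − 0.652. Then 67 x² + x − 5.388 = 0, giving x = 0.276 V (positive root), so V_GS = 0.928 V.
I_D = (V_DD − V_GS)/R = (6.04 − 0.928) / 17.9 = 0.286 mA.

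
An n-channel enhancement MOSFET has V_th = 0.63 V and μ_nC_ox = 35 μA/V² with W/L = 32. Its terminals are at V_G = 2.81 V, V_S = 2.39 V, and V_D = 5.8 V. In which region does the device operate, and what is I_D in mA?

Cutoff; I_D = 0 mA

V_GS = V_G − V_S = 2.81 − 2.39 = 0.42 V; V_DS = V_D − V_S = 5.8 − 2.39 = 3.41 V.
V_GS = 0.42 V < V_th = 0.63 V, so the transistor is in cutoff.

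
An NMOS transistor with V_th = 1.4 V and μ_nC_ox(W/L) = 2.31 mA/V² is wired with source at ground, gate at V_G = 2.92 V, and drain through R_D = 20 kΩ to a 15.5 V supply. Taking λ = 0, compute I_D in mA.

V_GS = V_G = 2.92 V, so V_ov = 2.92 − 1.4 = 1.52 V.
Assume saturation: I_D = ½ k_n V_ov² = 0.5 × 2.31 × 1.52² = 2.67 mA, giving V_DS = V_DD − I_D R_D = 15.5 − 2.67 × 20 = -37.9 V.
But -37.9 V < V_ov = 1.52 V, so the device is actually in triode.
In triode I_D = k_n[V_ov V_DS − ½ V_DS²] and I_D = (V_DD − V_DS)/R_D. Equating: 23.1 V_DS² − 71.22 V_DS + 15.5 = 0, giving V_DS = 0.236 V (the root below V_ov).
I_D = (15.5 − 0.236) / 20 = 0.763 mA.

I_D = 0.763 mA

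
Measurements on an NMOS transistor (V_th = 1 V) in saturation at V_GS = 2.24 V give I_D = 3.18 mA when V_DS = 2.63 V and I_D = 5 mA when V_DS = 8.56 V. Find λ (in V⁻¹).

With V_GS fixed, I_D ∝ (1 + λ V_DS) in saturation, so I_D2/I_D1 = (1 + λ V_DS2)/(1 + λ V_DS1).
5/3.18 = 1.572 = (1 + 8.56 λ)/(1 + 2.63 λ).
Solving: λ (I_D1 V_DS2 − I_D2 V_DS1) = I_D2 − I_D1, so λ = (5 − 3.18) / (3.18 × 8.56 − 5 × 2.63) = 1.82 / 14.1 = 0.129 V⁻¹.

λ = 0.129 V⁻¹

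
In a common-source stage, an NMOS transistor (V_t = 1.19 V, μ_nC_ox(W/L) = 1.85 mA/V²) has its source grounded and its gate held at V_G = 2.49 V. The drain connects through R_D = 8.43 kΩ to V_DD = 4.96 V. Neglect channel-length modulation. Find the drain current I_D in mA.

I_D = 0.558 mA

V_GS = V_G = 2.49 V, so V_ov = 2.49 − 1.19 = 1.3 V.
Assume saturation: I_D = ½ k_n V_ov² = 0.5 × 1.85 × 1.3² = 1.56 mA, giving V_DS = V_DD − I_D R_D = 4.96 − 1.56 × 8.43 = -8.22 V.
But -8.22 V < V_ov = 1.3 V, so the device is actually in triode.
In triode I_D = k_n[V_ov V_DS − ½ V_DS²] and I_D = (V_DD − V_DS)/R_D. Equating: 7.8 V_DS² − 21.27 V_DS + 4.96 = 0, giving V_DS = 0.257 V (the root below V_ov).
I_D = (4.96 − 0.257) / 8.43 = 0.558 mA.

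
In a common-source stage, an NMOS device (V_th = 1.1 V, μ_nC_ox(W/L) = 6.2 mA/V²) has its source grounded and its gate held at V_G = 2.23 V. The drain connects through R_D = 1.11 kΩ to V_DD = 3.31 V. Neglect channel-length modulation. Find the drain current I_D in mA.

I_D = 2.57 mA

V_GS = V_G = 2.23 V, so V_ov = 2.23 − 1.1 = 1.13 V.
Assume saturation: I_D = ½ k_n V_ov² = 0.5 × 6.2 × 1.13² = 3.96 mA, giving V_DS = V_DD − I_D R_D = 3.31 − 3.96 × 1.11 = -1.08 V.
But -1.08 V < V_ov = 1.13 V, so the device is actually in triode.
In triode I_D = k_n[V_ov V_DS − ½ V_DS²] and I_D = (V_DD − V_DS)/R_D. Equating: 3.44 V_DS² − 8.777 V_DS + 3.31 = 0, giving V_DS = 0.46 V (the root below V_ov).
I_D = (3.31 − 0.46) / 1.11 = 2.57 mA.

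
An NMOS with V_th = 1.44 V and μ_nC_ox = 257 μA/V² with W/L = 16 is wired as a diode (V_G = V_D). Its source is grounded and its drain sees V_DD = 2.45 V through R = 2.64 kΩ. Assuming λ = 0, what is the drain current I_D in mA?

I_D = 0.250 mA

With gate tied to drain, V_GS = V_DS ≥ V_GS − V_th, so the device is in saturation.
k_n = μ_nC_ox · (W/L) = 4.112 mA/V².
KCL at the drain: ½ k_n (V_GS − V_th)² = (V_DD − V_GS)/R.
Let x = V_GS − 1.44. Then 5.43 x² + x − 1.01 = 0, giving x = 0.349 V (positive root), so V_GS = 1.79 V.
I_D = (V_DD − V_GS)/R = (2.45 − 1.79) / 2.64 = 0.25 mA.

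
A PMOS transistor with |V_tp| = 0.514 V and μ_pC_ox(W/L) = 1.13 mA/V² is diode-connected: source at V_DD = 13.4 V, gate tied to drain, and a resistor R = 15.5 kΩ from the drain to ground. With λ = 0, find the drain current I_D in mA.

With gate tied to drain, V_SG = V_SD ≥ V_SG − |V_tp|, so the device is in saturation.
KCL at the drain: ½ k_p (V_SG − |V_tp|)² = (V_DD − V_SG)/R.
Let x = V_SG − 0.514. Then 8.76 x² + x − 12.89 = 0, giving x = 1.16 V (positive root), so V_SG = 1.67 V.
I_D = (V_DD − V_SG)/R = (13.4 − 1.67) / 15.5 = 0.757 mA.

I_D = 0.757 mA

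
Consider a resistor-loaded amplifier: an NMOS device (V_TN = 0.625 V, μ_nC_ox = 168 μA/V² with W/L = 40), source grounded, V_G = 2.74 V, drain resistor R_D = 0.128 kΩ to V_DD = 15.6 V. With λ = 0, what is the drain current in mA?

I_D = 15.0 mA

V_GS = V_G = 2.74 V, so V_ov = 2.74 − 0.625 = 2.12 V.
k_n = μ_nC_ox · (W/L) = 6.72 mA/V².
Assume saturation: I_D = ½ k_n V_ov² = 0.5 × 6.72 × 2.12² = 15 mA, giving V_DS = V_DD − I_D R_D = 15.6 − 15 × 0.128 = 13.7 V.
V_DS = 13.7 V ≥ V_ov = 2.12 V, confirming saturation.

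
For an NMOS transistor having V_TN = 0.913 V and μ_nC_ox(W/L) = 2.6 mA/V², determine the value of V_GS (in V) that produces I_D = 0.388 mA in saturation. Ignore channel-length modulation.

V_GS = 1.46 V

In saturation I_D = ½ k_n (V_GS − V_TN)², so V_GS − V_TN = √(2 I_D / k_n) = √(2 × 0.388 / 2.6) = 0.546 V.
V_GS = 0.913 + 0.546 = 1.46 V.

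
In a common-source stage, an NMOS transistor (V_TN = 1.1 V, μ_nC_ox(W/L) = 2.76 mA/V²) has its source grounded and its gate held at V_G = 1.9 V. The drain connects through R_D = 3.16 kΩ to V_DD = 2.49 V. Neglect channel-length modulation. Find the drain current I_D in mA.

V_GS = V_G = 1.9 V, so V_ov = 1.9 − 1.1 = 0.8 V.
Assume saturation: I_D = ½ k_n V_ov² = 0.5 × 2.76 × 0.8² = 0.883 mA, giving V_DS = V_DD − I_D R_D = 2.49 − 0.883 × 3.16 = -0.301 V.
But -0.301 V < V_ov = 0.8 V, so the device is actually in triode.
In triode I_D = k_n[V_ov V_DS − ½ V_DS²] and I_D = (V_DD − V_DS)/R_D. Equating: 4.36 V_DS² − 7.977 V_DS + 2.49 = 0, giving V_DS = 0.399 V (the root below V_ov).
I_D = (2.49 − 0.399) / 3.16 = 0.662 mA.

I_D = 0.662 mA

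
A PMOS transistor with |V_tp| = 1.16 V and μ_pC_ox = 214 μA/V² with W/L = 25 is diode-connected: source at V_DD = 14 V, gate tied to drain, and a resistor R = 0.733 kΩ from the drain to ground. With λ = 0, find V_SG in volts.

With gate tied to drain, V_SG = V_SD ≥ V_SG − |V_tp|, so the device is in saturation.
k_p = μ_pC_ox · (W/L) = 5.35 mA/V².
KCL at the drain: ½ k_p (V_SG − |V_tp|)² = (V_DD − V_SG)/R.
Let x = V_SG − 1.16. Then 1.96 x² + x − 12.84 = 0, giving x = 2.32 V (positive root), so V_SG = 3.48 V.
I_D = (V_DD − V_SG)/R = (14 − 3.48) / 0.733 = 14.4 mA.

V_SG = 3.48 V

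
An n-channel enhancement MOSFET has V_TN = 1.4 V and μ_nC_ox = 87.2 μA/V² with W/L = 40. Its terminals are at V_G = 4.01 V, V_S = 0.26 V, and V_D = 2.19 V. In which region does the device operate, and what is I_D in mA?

V_GS = V_G − V_S = 4.01 − 0.26 = 3.75 V; V_DS = V_D − V_S = 2.19 − 0.26 = 1.93 V.
k_n = μ_nC_ox · (W/L) = 3.488 mA/V².
V_ov = V_GS − V_TN = 3.75 − 1.4 = 2.35 V.
Since V_DS = 1.93 V < V_ov = 2.35 V, the device is in the triode region.
I_D = k_n [V_ov · V_DS − ½ V_DS²] = 3.488 × [2.35 × 1.93 − 0.5 × 1.93²] = 9.32 mA.

Triode; I_D = 9.32 mA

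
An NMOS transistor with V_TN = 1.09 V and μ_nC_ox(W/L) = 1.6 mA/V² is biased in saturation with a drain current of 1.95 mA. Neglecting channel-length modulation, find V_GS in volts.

V_GS = 2.65 V

In saturation I_D = ½ k_n (V_GS − V_TN)², so V_GS − V_TN = √(2 I_D / k_n) = √(2 × 1.95 / 1.6) = 1.56 V.
V_GS = 1.09 + 1.56 = 2.65 V.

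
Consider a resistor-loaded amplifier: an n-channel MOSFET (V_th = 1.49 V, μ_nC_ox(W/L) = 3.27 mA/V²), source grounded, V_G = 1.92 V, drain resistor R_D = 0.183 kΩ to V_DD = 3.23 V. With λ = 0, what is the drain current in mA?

V_GS = V_G = 1.92 V, so V_ov = 1.92 − 1.49 = 0.43 V.
Assume saturation: I_D = ½ k_n V_ov² = 0.5 × 3.27 × 0.43² = 0.302 mA, giving V_DS = V_DD − I_D R_D = 3.23 − 0.302 × 0.183 = 3.17 V.
V_DS = 3.17 V ≥ V_ov = 0.43 V, confirming saturation.

I_D = 0.302 mA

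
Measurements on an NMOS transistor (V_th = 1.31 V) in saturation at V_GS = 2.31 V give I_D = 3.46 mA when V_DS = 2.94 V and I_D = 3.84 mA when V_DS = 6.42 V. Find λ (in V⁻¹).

With V_GS fixed, I_D ∝ (1 + λ V_DS) in saturation, so I_D2/I_D1 = (1 + λ V_DS2)/(1 + λ V_DS1).
3.84/3.46 = 1.11 = (1 + 6.42 λ)/(1 + 2.94 λ).
Solving: λ (I_D1 V_DS2 − I_D2 V_DS1) = I_D2 − I_D1, so λ = (3.84 − 3.46) / (3.46 × 6.42 − 3.84 × 2.94) = 0.38 / 10.9 = 0.0348 V⁻¹.

λ = 0.0348 V⁻¹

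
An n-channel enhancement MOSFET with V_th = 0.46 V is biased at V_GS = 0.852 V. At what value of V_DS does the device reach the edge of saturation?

The boundary between triode and saturation is V_DS = V_GS − V_th = V_ov.
V_ov = 0.852 − 0.46 = 0.392 V.

V_DS,sat = 0.392 V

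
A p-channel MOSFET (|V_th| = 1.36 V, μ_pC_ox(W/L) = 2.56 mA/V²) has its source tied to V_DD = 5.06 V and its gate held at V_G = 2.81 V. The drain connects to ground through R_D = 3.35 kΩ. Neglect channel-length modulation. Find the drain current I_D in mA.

V_SG = V_DD − V_G = 5.06 − 2.81 = 2.25 V, so V_ov = 2.25 − 1.36 = 0.89 V.
Assume saturation: I_D = ½ k_p V_ov² = 0.5 × 2.56 × 0.89² = 1.01 mA, giving V_SD = V_DD − I_D R_D = 5.06 − 1.01 × 3.35 = 1.66 V.
V_SD = 1.66 V ≥ V_ov = 0.89 V, confirming saturation.

I_D = 1.01 mA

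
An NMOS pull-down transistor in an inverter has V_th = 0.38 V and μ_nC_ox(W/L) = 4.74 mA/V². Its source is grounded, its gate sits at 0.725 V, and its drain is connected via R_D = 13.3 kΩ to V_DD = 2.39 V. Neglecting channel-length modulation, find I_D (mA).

V_GS = V_G = 0.725 V, so V_ov = 0.725 − 0.38 = 0.345 V.
Assume saturation: I_D = ½ k_n V_ov² = 0.5 × 4.74 × 0.345² = 0.282 mA, giving V_DS = V_DD − I_D R_D = 2.39 − 0.282 × 13.3 = -1.36 V.
But -1.36 V < V_ov = 0.345 V, so the device is actually in triode.
In triode I_D = k_n[V_ov V_DS − ½ V_DS²] and I_D = (V_DD − V_DS)/R_D. Equating: 31.5 V_DS² − 22.75 V_DS + 2.39 = 0, giving V_DS = 0.128 V (the root below V_ov).
I_D = (2.39 − 0.128) / 13.3 = 0.17 mA.

I_D = 0.170 mA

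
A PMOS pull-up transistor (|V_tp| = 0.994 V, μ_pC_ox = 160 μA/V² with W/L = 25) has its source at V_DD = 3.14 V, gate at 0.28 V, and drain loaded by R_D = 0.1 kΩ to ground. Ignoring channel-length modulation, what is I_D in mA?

V_SG = V_DD − V_G = 3.14 − 0.28 = 2.86 V, so V_ov = 2.86 − 0.994 = 1.87 V.
k_p = μ_pC_ox · (W/L) = 4 mA/V².
Assume saturation: I_D = ½ k_p V_ov² = 0.5 × 4 × 1.87² = 6.96 mA, giving V_SD = V_DD − I_D R_D = 3.14 − 6.96 × 0.1 = 2.44 V.
V_SD = 2.44 V ≥ V_ov = 1.87 V, confirming saturation.

I_D = 6.96 mA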